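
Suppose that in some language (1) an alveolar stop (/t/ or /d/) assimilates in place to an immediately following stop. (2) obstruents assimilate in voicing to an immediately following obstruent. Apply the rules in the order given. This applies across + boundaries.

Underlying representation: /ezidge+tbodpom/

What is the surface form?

[ezigge+bboppom]

Rule 1: /d/ before /g/ (velar) → [g]
Rule 1: /t/ before /b/ (labial) → [p]
Rule 1: /d/ before /p/ (labial) → [b]
After rule 1: ezigge+pbobpom
Rule 2: /p/ before /b/ (voiced) → [b]
Rule 2: /b/ before /p/ (voiceless) → [p]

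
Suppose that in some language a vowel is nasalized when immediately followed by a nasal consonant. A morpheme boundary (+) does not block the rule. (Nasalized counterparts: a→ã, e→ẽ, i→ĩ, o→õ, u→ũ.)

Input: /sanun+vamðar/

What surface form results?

/a/ before nasal /n/ → [ã]
/u/ before nasal /n/ → [ũ]
/a/ before nasal /m/ → [ã]

[sãnũn+vãmðar]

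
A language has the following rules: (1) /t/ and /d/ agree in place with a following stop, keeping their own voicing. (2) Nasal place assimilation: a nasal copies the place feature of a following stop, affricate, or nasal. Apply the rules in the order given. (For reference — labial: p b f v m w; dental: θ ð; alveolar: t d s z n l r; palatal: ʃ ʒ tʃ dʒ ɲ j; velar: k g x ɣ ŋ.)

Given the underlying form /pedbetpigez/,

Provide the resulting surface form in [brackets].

[pebbeppigez]

Rule 1: /d/ before /b/ (labial) → [b]
Rule 1: /t/ before /p/ (labial) → [p]
After rule 1: pebbeppigez
Rule 2: no segment meets the rule's conditions; no change.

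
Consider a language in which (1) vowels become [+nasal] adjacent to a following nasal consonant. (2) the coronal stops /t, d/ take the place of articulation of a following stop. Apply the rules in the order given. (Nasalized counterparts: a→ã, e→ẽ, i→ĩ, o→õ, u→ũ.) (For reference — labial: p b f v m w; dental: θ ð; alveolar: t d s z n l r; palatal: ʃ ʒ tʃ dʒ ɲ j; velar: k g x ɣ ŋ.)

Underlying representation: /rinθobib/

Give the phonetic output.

[rĩnθobib]

Rule 1: /i/ before nasal /n/ → [ĩ]
After rule 1: rĩnθobib
Rule 2: no segment meets the rule's conditions; no change.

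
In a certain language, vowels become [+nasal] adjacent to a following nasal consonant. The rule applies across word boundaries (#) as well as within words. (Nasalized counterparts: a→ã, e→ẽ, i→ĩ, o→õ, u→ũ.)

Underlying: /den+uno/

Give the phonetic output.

[dẽn+ũno]

/e/ before nasal /n/ → [ẽ]
/u/ before nasal /n/ → [ũ]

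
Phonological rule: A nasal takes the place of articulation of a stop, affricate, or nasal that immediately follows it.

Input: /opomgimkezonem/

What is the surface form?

/m/ before /g/ (velar) → [ŋ]
/m/ before /k/ (velar) → [ŋ]

[opoŋgiŋkezonem]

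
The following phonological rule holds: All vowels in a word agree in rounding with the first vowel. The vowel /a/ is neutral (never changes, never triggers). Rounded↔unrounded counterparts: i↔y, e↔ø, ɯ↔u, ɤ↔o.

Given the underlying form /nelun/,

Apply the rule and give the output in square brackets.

/u/ harmonizes with /e/ ([-round]) → [ɯ]

[nelɯn]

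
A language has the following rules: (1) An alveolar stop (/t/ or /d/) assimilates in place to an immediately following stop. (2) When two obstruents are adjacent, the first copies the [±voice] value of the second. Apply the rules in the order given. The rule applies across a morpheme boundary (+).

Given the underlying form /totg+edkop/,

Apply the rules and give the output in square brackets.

[togg+ekkop]

Rule 1: /t/ before /g/ (velar) → [k]
Rule 1: /d/ before /k/ (velar) → [g]
After rule 1: tokg+egkop
Rule 2: /k/ before /g/ (voiced) → [g]
Rule 2: /g/ before /k/ (voiceless) → [k]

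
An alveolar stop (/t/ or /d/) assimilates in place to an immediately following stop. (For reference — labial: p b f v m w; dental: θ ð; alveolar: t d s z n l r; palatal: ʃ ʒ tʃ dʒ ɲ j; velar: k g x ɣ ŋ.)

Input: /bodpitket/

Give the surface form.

/d/ before /p/ (labial) → [b]
/t/ before /k/ (velar) → [k]

[bobpikket]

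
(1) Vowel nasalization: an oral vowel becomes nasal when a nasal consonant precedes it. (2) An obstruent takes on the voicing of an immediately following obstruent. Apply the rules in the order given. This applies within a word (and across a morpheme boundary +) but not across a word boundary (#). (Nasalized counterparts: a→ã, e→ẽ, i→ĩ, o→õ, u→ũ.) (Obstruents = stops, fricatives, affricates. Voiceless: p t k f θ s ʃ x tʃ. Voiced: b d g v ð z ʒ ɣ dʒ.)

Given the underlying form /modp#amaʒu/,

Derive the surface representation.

Rule 1: /o/ after nasal /m/ → [õ]
Rule 1: /a/ after nasal /m/ → [ã]
After rule 1: mõdp#amãʒu
Rule 2: /d/ before /p/ (voiceless) → [t]

[mõtp#amãʒu]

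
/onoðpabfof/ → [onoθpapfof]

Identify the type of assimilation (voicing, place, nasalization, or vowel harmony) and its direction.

/ð/→[θ] /b/→[p].
Each target copies a feature from the following segment, so the direction is regressive.

voicing assimilation, regressive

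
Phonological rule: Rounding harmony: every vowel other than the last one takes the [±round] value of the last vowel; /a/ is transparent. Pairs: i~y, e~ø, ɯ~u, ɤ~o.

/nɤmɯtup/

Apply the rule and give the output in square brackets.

[nomutup]

/ɤ/ harmonizes with /u/ ([+round]) → [o]
/ɯ/ harmonizes with /u/ ([+round]) → [u]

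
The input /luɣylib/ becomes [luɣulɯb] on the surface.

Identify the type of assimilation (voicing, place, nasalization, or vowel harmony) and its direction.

/y/→[u] /i/→[ɯ].
Vowels agree with the first vowel, so the harmony is progressive.

vowel harmony, progressive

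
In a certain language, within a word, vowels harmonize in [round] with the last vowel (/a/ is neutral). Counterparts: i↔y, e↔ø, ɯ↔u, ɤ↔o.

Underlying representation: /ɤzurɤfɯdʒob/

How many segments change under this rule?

/ɤ/ harmonizes with /o/ ([+round]) → [o]
/ɤ/ harmonizes with /o/ ([+round]) → [o]
/ɯ/ harmonizes with /o/ ([+round]) → [u]
3 segments change.

3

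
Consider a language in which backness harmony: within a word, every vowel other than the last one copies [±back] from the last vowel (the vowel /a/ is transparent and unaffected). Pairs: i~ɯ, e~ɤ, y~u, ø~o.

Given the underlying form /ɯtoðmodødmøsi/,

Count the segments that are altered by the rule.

/ɯ/ harmonizes with /i/ ([-back]) → [i]
/o/ harmonizes with /i/ ([-back]) → [ø]
/o/ harmonizes with /i/ ([-back]) → [ø]
3 segments change.

3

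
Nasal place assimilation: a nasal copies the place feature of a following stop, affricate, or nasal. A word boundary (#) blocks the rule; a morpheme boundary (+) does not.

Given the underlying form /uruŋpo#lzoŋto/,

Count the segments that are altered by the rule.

2

/ŋ/ before /p/ (labial) → [m]
/ŋ/ before /t/ (alveolar) → [n]
2 segments change.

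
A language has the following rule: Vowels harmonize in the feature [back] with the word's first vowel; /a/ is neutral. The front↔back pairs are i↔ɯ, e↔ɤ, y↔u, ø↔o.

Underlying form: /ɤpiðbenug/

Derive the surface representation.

[ɤpɯðbɤnug]

/i/ harmonizes with /ɤ/ ([+back]) → [ɯ]
/e/ harmonizes with /ɤ/ ([+back]) → [ɤ]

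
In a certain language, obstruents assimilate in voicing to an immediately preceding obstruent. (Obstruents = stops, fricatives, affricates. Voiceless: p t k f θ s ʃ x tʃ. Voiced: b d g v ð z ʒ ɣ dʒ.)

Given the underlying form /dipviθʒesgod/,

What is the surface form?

[dipfiθʃeskod]

/v/ after /p/ (voiceless) → [f]
/ʒ/ after /θ/ (voiceless) → [ʃ]
/g/ after /s/ (voiceless) → [k]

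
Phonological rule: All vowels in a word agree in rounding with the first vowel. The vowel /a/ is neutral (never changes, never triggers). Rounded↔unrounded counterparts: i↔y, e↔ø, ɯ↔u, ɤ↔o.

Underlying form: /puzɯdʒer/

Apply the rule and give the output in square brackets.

/ɯ/ harmonizes with /u/ ([+round]) → [u]
/e/ harmonizes with /u/ ([+round]) → [ø]

[puzudʒør]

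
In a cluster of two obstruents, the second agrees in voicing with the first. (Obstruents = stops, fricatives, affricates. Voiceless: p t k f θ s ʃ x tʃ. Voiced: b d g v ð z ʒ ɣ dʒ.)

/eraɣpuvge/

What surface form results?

[eraɣbuvge]

/p/ after /ɣ/ (voiced) → [b]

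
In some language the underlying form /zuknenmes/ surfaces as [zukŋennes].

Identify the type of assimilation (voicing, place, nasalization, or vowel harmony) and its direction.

/n/→[ŋ] /m/→[n].
Each target copies a feature from the preceding segment, so the direction is progressive.

place assimilation, progressive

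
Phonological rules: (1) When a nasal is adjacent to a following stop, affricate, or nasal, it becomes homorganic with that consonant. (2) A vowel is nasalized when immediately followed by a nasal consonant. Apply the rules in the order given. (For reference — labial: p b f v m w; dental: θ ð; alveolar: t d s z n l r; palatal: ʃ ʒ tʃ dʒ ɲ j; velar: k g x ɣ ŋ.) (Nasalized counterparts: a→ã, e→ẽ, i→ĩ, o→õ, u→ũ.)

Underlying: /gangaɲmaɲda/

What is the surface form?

[gãŋgãmmãnda]

Rule 1: /n/ before /g/ (velar) → [ŋ]
Rule 1: /ɲ/ before /m/ (labial) → [m]
Rule 1: /ɲ/ before /d/ (alveolar) → [n]
After rule 1: gaŋgammanda
Rule 2: /a/ before nasal /ŋ/ → [ã]
Rule 2: /a/ before nasal /m/ → [ã]
Rule 2: /a/ before nasal /n/ → [ã]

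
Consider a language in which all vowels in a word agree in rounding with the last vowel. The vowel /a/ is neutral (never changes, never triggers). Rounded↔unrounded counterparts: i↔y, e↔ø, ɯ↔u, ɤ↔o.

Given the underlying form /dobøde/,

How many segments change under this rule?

/o/ harmonizes with /e/ ([-round]) → [ɤ]
/ø/ harmonizes with /e/ ([-round]) → [e]
2 segments change.

2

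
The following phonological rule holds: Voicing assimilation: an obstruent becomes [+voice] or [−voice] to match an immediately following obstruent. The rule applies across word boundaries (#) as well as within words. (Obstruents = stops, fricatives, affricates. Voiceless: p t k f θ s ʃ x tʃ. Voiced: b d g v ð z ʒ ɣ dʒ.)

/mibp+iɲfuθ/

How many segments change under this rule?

/b/ before /p/ (voiceless) → [p]
1 segment changes.

1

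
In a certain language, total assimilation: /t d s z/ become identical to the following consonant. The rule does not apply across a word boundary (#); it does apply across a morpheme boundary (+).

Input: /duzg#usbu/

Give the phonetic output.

/z/ before /g/ → [g] (total assimilation)
/s/ before /b/ → [b] (total assimilation)

[dugg#ubbu]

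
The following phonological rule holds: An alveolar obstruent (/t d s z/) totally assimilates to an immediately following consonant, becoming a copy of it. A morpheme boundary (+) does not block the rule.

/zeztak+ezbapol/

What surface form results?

/z/ before /t/ → [t] (total assimilation)
/z/ before /b/ → [b] (total assimilation)

[zettak+ebbapol]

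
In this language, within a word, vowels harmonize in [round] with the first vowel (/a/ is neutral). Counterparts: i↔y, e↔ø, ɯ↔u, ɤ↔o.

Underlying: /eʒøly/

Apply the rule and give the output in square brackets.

[eʒeli]

/ø/ harmonizes with /e/ ([-round]) → [e]
/y/ harmonizes with /e/ ([-round]) → [i]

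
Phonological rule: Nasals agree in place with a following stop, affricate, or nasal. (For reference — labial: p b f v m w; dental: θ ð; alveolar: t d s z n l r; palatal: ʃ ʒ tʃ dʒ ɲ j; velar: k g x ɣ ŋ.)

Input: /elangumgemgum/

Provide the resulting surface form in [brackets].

/n/ before /g/ (velar) → [ŋ]
/m/ before /g/ (velar) → [ŋ]
/m/ before /g/ (velar) → [ŋ]

[elaŋguŋgeŋgum]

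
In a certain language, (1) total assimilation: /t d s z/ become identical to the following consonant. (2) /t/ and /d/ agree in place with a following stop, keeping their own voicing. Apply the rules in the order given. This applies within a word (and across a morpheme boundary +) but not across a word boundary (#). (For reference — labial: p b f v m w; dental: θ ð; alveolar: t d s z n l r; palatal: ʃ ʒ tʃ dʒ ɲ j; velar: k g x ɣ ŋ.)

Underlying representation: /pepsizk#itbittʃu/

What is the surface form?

[pepsikk#ibbitʃtʃu]

Rule 1: /z/ before /k/ → [k] (total assimilation)
Rule 1: /t/ before /b/ → [b] (total assimilation)
Rule 1: /t/ before /tʃ/ → [tʃ] (total assimilation)
After rule 1: pepsikk#ibbitʃtʃu
Rule 2: no segment meets the rule's conditions; no change.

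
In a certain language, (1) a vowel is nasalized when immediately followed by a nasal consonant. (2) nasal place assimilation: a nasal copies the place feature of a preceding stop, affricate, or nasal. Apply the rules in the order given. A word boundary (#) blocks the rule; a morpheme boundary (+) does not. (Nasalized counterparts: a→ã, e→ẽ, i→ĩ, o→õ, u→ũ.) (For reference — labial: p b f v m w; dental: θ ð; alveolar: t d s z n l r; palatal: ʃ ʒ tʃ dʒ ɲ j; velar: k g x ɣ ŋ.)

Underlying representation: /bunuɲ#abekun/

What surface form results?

Rule 1: /u/ before nasal /n/ → [ũ]
Rule 1: /u/ before nasal /ɲ/ → [ũ]
Rule 1: /u/ before nasal /n/ → [ũ]
After rule 1: bũnũɲ#abekũn
Rule 2: no segment meets the rule's conditions; no change.

[bũnũɲ#abekũn]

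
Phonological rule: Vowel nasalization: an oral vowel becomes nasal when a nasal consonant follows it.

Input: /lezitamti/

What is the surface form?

/a/ before nasal /m/ → [ã]

[lezitãmti]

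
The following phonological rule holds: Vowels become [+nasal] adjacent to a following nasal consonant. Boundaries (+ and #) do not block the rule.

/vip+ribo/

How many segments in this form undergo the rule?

No segment meets the rule's conditions.

0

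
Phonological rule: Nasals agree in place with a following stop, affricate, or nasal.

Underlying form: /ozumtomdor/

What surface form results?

[ozuntondor]

/m/ before /t/ (alveolar) → [n]
/m/ before /d/ (alveolar) → [n]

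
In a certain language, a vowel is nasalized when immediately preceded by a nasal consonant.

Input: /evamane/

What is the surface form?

[evamãnẽ]

/a/ after nasal /m/ → [ã]
/e/ after nasal /n/ → [ẽ]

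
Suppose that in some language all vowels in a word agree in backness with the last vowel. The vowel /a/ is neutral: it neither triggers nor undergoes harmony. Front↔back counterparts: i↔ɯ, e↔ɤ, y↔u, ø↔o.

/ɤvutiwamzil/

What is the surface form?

/ɤ/ harmonizes with /i/ ([-back]) → [e]
/u/ harmonizes with /i/ ([-back]) → [y]

[evytiwamzil]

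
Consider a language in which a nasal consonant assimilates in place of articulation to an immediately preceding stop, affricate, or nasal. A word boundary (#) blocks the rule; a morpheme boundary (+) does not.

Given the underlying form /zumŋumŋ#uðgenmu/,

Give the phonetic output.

[zummumm#uðgennu]

/ŋ/ after /m/ (labial) → [m]
/ŋ/ after /m/ (labial) → [m]
/m/ after /n/ (alveolar) → [n]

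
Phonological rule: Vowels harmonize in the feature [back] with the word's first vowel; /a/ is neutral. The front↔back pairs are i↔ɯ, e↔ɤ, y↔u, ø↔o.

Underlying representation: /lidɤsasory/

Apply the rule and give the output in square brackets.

/ɤ/ harmonizes with /i/ ([-back]) → [e]
/o/ harmonizes with /i/ ([-back]) → [ø]

[lidesasøry]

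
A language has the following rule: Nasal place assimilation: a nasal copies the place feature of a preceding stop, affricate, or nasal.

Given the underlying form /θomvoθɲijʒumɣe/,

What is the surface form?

no segment meets the rule's conditions; no change.

[θomvoθɲijʒumɣe]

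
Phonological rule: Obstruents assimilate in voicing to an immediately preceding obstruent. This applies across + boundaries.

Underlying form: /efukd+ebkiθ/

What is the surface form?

/d/ after /k/ (voiceless) → [t]
/k/ after /b/ (voiced) → [g]

[efukt+ebgiθ]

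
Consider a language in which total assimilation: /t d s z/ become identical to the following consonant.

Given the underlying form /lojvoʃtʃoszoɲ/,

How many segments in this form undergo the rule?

1

/s/ before /z/ → [z] (total assimilation)
1 segment changes.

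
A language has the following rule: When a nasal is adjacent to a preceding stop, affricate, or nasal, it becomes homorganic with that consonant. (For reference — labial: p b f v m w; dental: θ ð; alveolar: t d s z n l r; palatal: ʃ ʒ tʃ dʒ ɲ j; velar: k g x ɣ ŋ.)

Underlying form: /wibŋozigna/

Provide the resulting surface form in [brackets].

/ŋ/ after /b/ (labial) → [m]
/n/ after /g/ (velar) → [ŋ]

[wibmozigŋa]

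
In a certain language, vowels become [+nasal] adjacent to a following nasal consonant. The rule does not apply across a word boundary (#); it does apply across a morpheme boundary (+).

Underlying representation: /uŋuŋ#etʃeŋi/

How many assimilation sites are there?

3

/u/ before nasal /ŋ/ → [ũ]
/u/ before nasal /ŋ/ → [ũ]
/e/ before nasal /ŋ/ → [ẽ]
3 segments change.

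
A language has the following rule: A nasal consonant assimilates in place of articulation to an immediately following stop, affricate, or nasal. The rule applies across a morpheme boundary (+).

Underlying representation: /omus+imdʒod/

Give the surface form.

[omus+iɲdʒod]

/m/ before /dʒ/ (palatal) → [ɲ]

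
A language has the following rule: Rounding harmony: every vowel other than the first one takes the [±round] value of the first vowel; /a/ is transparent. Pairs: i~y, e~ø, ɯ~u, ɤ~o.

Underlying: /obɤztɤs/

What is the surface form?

/ɤ/ harmonizes with /o/ ([+round]) → [o]
/ɤ/ harmonizes with /o/ ([+round]) → [o]

[oboztos]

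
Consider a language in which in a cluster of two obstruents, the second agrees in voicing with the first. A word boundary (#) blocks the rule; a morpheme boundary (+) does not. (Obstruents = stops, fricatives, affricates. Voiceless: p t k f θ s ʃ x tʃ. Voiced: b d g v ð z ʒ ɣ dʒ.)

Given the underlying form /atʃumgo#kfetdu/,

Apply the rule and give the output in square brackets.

[atʃumgo#kfettu]

/d/ after /t/ (voiceless) → [t]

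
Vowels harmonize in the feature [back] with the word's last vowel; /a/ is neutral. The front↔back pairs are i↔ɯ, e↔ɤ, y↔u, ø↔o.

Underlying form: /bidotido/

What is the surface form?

[bɯdotɯdo]

/i/ harmonizes with /o/ ([+back]) → [ɯ]
/i/ harmonizes with /o/ ([+back]) → [ɯ]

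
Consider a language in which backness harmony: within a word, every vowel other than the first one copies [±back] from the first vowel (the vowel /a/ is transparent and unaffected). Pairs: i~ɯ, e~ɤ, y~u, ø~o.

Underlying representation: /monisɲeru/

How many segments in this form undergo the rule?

2

/i/ harmonizes with /o/ ([+back]) → [ɯ]
/e/ harmonizes with /o/ ([+back]) → [ɤ]
2 segments change.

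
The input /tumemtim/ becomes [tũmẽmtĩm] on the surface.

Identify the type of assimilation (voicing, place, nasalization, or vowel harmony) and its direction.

/u/→[ũ] /e/→[ẽ] /i/→[ĩ].
Each target copies a feature from the following segment, so the direction is regressive.

nasalization, regressive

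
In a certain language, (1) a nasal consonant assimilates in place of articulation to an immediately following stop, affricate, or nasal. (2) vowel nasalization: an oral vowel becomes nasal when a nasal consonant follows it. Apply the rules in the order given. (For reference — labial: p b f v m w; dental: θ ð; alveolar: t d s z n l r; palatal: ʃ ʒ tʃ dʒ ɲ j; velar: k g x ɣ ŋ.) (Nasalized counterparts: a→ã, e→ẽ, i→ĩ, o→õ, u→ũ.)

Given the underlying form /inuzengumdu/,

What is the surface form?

Rule 1: /n/ before /g/ (velar) → [ŋ]
Rule 1: /m/ before /d/ (alveolar) → [n]
After rule 1: inuzeŋgundu
Rule 2: /i/ before nasal /n/ → [ĩ]
Rule 2: /e/ before nasal /ŋ/ → [ẽ]
Rule 2: /u/ before nasal /n/ → [ũ]

[ĩnuzẽŋgũndu]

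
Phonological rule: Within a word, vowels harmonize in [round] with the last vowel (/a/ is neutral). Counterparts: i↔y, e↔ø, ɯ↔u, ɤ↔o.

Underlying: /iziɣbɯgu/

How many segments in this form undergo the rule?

3

/i/ harmonizes with /u/ ([+round]) → [y]
/i/ harmonizes with /u/ ([+round]) → [y]
/ɯ/ harmonizes with /u/ ([+round]) → [u]
3 segments change.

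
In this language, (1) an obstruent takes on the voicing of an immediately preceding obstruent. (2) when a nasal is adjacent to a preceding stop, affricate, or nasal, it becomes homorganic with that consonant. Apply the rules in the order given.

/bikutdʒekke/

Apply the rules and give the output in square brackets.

Rule 1: /dʒ/ after /t/ (voiceless) → [tʃ]
After rule 1: bikuttʃekke
Rule 2: no segment meets the rule's conditions; no change.

[bikuttʃekke]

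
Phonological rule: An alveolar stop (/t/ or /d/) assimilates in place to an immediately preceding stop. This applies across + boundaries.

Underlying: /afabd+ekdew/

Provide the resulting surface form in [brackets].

/d/ after /b/ (labial) → [b]
/d/ after /k/ (velar) → [g]

[afabb+ekgew]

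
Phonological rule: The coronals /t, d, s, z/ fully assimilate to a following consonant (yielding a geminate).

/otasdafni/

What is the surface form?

[otaddafni]

/s/ before /d/ → [d] (total assimilation)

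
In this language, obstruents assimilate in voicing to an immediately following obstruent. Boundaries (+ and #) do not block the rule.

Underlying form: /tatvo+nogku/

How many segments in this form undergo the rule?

/t/ before /v/ (voiced) → [d]
/g/ before /k/ (voiceless) → [k]
2 segments change.

2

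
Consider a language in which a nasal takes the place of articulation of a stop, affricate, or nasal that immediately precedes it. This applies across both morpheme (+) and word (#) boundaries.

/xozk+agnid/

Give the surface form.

/n/ after /g/ (velar) → [ŋ]

[xozk+agŋid]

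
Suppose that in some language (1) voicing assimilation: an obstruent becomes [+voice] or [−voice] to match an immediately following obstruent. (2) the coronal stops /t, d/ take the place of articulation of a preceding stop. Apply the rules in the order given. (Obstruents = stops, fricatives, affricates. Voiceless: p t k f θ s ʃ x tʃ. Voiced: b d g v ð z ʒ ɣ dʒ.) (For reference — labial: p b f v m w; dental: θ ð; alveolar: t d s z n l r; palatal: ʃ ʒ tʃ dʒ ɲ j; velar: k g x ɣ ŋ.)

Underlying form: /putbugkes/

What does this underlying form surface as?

[pudbukkes]

Rule 1: /t/ before /b/ (voiced) → [d]
Rule 1: /g/ before /k/ (voiceless) → [k]
After rule 1: pudbukkes
Rule 2: no segment meets the rule's conditions; no change.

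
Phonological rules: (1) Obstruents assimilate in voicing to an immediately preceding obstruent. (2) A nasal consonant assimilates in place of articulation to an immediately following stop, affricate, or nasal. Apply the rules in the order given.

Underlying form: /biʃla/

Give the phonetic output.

Rule 1: no segment meets the rule's conditions; no change.
After rule 1: biʃla
Rule 2: no segment meets the rule's conditions; no change.

[biʃla]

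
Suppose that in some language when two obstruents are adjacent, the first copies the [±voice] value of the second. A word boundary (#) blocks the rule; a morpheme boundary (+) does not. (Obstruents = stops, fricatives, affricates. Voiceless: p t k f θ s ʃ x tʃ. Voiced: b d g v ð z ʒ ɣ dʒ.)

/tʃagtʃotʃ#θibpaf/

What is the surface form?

[tʃaktʃotʃ#θippaf]

/g/ before /tʃ/ (voiceless) → [k]
/b/ before /p/ (voiceless) → [p]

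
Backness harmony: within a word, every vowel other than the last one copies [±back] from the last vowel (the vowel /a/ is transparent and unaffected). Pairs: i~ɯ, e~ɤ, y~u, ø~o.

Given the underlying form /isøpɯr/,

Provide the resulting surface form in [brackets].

/i/ harmonizes with /ɯ/ ([+back]) → [ɯ]
/ø/ harmonizes with /ɯ/ ([+back]) → [o]

[ɯsopɯr]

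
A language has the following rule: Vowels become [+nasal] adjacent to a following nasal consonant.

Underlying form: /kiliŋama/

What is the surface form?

[kilĩŋãma]

/i/ before nasal /ŋ/ → [ĩ]
/a/ before nasal /m/ → [ã]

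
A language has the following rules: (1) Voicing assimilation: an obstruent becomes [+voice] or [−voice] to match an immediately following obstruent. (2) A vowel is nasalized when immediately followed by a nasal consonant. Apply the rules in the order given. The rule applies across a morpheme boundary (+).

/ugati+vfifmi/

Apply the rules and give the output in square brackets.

[ugati+ffifmi]

Rule 1: /v/ before /f/ (voiceless) → [f]
After rule 1: ugati+ffifmi
Rule 2: no segment meets the rule's conditions; no change.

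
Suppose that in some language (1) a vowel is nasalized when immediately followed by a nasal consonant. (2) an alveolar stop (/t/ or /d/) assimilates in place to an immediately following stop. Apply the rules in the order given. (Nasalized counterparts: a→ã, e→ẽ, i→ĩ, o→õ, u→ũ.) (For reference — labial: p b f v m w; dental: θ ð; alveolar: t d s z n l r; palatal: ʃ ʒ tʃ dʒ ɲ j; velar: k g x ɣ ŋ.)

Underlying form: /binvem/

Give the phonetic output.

Rule 1: /i/ before nasal /n/ → [ĩ]
Rule 1: /e/ before nasal /m/ → [ẽ]
After rule 1: bĩnvẽm
Rule 2: no segment meets the rule's conditions; no change.

[bĩnvẽm]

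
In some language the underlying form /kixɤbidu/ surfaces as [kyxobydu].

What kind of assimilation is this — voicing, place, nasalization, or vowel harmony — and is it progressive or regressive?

/i/→[y] /ɤ/→[o] /i/→[y].
Vowels agree with the last vowel, so the harmony is regressive.

vowel harmony, regressive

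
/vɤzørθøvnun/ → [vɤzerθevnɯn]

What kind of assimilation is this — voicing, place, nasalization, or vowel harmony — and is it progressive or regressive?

/ø/→[e] /ø/→[e] /u/→[ɯ].
Vowels agree with the first vowel, so the harmony is progressive.

vowel harmony, progressive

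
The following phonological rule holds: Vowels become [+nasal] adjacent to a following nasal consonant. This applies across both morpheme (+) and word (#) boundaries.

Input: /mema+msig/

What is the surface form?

[mẽmã+msig]

/e/ before nasal /m/ → [ẽ]
/a/ before nasal /m/ → [ã]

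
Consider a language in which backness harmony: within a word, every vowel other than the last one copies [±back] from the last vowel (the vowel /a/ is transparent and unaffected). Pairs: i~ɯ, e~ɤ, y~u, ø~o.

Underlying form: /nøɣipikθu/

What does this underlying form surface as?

[noɣɯpɯkθu]

/ø/ harmonizes with /u/ ([+back]) → [o]
/i/ harmonizes with /u/ ([+back]) → [ɯ]
/i/ harmonizes with /u/ ([+back]) → [ɯ]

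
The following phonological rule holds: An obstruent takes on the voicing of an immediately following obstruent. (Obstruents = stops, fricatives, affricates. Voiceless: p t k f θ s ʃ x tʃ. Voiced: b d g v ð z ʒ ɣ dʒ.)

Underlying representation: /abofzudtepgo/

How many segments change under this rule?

/f/ before /z/ (voiced) → [v]
/d/ before /t/ (voiceless) → [t]
/p/ before /g/ (voiced) → [b]
3 segments change.

3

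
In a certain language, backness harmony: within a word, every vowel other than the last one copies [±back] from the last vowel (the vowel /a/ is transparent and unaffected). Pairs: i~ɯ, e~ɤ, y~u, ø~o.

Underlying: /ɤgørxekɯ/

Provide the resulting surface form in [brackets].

/ø/ harmonizes with /ɯ/ ([+back]) → [o]
/e/ harmonizes with /ɯ/ ([+back]) → [ɤ]

[ɤgorxɤkɯ]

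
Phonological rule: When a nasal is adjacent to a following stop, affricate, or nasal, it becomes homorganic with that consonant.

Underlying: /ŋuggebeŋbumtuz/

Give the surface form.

[ŋuggebembuntuz]

/ŋ/ before /b/ (labial) → [m]
/m/ before /t/ (alveolar) → [n]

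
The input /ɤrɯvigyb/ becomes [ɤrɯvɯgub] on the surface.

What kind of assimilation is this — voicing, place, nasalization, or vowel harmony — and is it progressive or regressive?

vowel harmony, progressive

/i/→[ɯ] /y/→[u].
Vowels agree with the first vowel, so the harmony is progressive.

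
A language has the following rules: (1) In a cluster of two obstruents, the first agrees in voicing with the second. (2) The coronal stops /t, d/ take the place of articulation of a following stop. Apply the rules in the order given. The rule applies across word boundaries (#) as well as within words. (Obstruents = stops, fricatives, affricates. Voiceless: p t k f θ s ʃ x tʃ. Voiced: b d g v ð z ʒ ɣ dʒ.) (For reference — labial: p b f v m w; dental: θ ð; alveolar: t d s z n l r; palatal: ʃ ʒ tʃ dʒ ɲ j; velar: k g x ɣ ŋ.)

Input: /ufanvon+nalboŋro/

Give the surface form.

Rule 1: no segment meets the rule's conditions; no change.
After rule 1: ufanvon+nalboŋro
Rule 2: no segment meets the rule's conditions; no change.

[ufanvon+nalboŋro]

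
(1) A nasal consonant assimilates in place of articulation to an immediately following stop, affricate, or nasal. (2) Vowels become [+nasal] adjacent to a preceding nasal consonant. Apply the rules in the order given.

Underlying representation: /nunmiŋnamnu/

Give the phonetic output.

Rule 1: /n/ before /m/ (labial) → [m]
Rule 1: /ŋ/ before /n/ (alveolar) → [n]
Rule 1: /m/ before /n/ (alveolar) → [n]
After rule 1: numminnannu
Rule 2: /u/ after nasal /n/ → [ũ]
Rule 2: /i/ after nasal /m/ → [ĩ]
Rule 2: /a/ after nasal /n/ → [ã]
Rule 2: /u/ after nasal /n/ → [ũ]

[nũmmĩnnãnnũ]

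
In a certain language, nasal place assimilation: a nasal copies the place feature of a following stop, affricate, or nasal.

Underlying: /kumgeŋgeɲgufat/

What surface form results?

/m/ before /g/ (velar) → [ŋ]
/ɲ/ before /g/ (velar) → [ŋ]

[kuŋgeŋgeŋgufat]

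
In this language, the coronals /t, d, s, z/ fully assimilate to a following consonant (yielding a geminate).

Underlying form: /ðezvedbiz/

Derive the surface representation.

[ðevvebbiz]

/z/ before /v/ → [v] (total assimilation)
/d/ before /b/ → [b] (total assimilation)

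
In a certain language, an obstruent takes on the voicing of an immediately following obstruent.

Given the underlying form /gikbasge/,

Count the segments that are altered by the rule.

2

/k/ before /b/ (voiced) → [g]
/s/ before /g/ (voiced) → [z]
2 segments change.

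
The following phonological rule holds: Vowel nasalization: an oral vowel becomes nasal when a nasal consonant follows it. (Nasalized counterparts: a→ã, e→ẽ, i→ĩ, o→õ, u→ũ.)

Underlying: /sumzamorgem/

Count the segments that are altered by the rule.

3

/u/ before nasal /m/ → [ũ]
/a/ before nasal /m/ → [ã]
/e/ before nasal /m/ → [ẽ]
3 segments change.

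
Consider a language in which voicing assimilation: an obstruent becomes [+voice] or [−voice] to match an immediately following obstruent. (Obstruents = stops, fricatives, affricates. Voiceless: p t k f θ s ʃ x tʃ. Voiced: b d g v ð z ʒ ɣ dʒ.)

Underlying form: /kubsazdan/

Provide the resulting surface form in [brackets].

/b/ before /s/ (voiceless) → [p]

[kupsazdan]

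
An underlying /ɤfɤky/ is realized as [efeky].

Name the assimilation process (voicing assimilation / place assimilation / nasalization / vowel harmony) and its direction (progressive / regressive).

/ɤ/→[e] /ɤ/→[e].
Vowels agree with the last vowel, so the harmony is regressive.

vowel harmony, regressive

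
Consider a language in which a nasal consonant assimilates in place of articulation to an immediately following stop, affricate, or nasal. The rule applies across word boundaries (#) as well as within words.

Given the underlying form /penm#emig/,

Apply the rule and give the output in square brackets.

/n/ before /m/ (labial) → [m]

[pemm#emig]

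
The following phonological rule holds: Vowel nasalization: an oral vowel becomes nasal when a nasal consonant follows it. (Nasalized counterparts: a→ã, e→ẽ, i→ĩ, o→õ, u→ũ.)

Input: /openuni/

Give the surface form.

/e/ before nasal /n/ → [ẽ]
/u/ before nasal /n/ → [ũ]

[opẽnũni]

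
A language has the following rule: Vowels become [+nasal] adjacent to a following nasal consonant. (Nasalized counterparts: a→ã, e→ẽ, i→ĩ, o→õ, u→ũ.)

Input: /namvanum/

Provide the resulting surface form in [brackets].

/a/ before nasal /m/ → [ã]
/a/ before nasal /n/ → [ã]
/u/ before nasal /m/ → [ũ]

[nãmvãnũm]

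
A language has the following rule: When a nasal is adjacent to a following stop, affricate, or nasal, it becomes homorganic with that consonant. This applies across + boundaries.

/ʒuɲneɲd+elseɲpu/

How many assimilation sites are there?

/ɲ/ before /n/ (alveolar) → [n]
/ɲ/ before /d/ (alveolar) → [n]
/ɲ/ before /p/ (labial) → [m]
3 segments change.

3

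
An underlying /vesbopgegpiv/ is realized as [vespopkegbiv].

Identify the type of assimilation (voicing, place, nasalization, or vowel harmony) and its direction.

/b/→[p] /g/→[k] /p/→[b].
Each target copies a feature from the preceding segment, so the direction is progressive.

voicing assimilation, progressive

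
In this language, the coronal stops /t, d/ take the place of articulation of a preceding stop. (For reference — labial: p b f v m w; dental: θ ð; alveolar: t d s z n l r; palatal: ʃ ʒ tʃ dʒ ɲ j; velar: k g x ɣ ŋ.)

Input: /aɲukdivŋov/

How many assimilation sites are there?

1

/d/ after /k/ (velar) → [g]
1 segment changes.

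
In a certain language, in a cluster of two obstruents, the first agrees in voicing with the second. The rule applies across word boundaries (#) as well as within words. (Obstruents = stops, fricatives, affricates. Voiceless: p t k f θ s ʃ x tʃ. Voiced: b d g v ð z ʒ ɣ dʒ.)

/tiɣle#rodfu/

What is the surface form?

[tiɣle#rotfu]

/d/ before /f/ (voiceless) → [t]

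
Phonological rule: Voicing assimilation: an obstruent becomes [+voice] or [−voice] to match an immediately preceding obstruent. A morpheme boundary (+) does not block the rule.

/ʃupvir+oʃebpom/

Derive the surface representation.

[ʃupfir+oʃebbom]

/v/ after /p/ (voiceless) → [f]
/p/ after /b/ (voiced) → [b]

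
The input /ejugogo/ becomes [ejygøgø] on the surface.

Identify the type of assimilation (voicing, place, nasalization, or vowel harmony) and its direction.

/u/→[y] /o/→[ø] /o/→[ø].
Vowels agree with the first vowel, so the harmony is progressive.

vowel harmony, progressive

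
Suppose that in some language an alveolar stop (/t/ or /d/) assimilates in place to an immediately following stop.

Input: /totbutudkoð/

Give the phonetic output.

[topbutugkoð]

/t/ before /b/ (labial) → [p]
/d/ before /k/ (velar) → [g]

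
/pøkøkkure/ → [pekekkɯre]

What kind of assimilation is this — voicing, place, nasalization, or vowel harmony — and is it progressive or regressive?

/ø/→[e] /ø/→[e] /u/→[ɯ].
Vowels agree with the last vowel, so the harmony is regressive.

vowel harmony, regressive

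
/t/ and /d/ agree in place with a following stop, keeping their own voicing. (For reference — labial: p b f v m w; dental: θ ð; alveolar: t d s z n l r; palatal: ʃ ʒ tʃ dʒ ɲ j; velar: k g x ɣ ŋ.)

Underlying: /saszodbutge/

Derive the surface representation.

[saszobbukge]

/d/ before /b/ (labial) → [b]
/t/ before /g/ (velar) → [k]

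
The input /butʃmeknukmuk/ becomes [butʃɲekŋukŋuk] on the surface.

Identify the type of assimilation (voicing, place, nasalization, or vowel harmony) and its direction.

/m/→[ɲ] /n/→[ŋ] /m/→[ŋ].
Each target copies a feature from the preceding segment, so the direction is progressive.

place assimilation, progressive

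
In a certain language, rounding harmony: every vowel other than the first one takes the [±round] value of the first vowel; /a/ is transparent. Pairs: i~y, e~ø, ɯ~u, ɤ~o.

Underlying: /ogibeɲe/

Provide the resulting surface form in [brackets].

/i/ harmonizes with /o/ ([+round]) → [y]
/e/ harmonizes with /o/ ([+round]) → [ø]
/e/ harmonizes with /o/ ([+round]) → [ø]

[ogybøɲø]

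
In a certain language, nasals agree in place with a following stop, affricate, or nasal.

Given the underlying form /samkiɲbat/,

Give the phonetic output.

/m/ before /k/ (velar) → [ŋ]
/ɲ/ before /b/ (labial) → [m]

[saŋkimbat]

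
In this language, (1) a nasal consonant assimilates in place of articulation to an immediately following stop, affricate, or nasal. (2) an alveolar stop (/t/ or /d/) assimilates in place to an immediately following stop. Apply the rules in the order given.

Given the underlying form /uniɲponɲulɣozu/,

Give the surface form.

[unimpoɲɲulɣozu]

Rule 1: /ɲ/ before /p/ (labial) → [m]
Rule 1: /n/ before /ɲ/ (palatal) → [ɲ]
After rule 1: unimpoɲɲulɣozu
Rule 2: no segment meets the rule's conditions; no change.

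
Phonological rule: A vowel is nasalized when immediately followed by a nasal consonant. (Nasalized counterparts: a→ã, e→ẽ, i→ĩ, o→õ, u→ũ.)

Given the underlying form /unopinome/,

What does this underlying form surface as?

[ũnopĩnõme]

/u/ before nasal /n/ → [ũ]
/i/ before nasal /n/ → [ĩ]
/o/ before nasal /m/ → [õ]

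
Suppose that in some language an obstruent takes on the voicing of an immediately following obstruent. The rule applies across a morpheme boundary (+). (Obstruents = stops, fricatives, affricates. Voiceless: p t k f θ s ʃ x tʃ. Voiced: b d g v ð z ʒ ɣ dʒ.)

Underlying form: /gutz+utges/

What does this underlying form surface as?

[gudz+udges]

/t/ before /z/ (voiced) → [d]
/t/ before /g/ (voiced) → [d]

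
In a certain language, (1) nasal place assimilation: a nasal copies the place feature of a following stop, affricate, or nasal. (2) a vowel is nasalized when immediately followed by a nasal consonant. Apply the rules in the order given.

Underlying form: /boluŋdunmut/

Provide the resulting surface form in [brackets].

Rule 1: /ŋ/ before /d/ (alveolar) → [n]
Rule 1: /n/ before /m/ (labial) → [m]
After rule 1: bolundummut
Rule 2: /u/ before nasal /n/ → [ũ]
Rule 2: /u/ before nasal /m/ → [ũ]

[bolũndũmmut]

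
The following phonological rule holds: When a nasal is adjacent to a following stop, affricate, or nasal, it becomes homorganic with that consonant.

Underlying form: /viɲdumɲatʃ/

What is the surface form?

[vinduɲɲatʃ]

/ɲ/ before /d/ (alveolar) → [n]
/m/ before /ɲ/ (palatal) → [ɲ]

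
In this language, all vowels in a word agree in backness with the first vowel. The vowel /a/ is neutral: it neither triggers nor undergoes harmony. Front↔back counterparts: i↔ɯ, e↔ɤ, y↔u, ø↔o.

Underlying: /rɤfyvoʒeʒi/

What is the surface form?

/y/ harmonizes with /ɤ/ ([+back]) → [u]
/e/ harmonizes with /ɤ/ ([+back]) → [ɤ]
/i/ harmonizes with /ɤ/ ([+back]) → [ɯ]

[rɤfuvoʒɤʒɯ]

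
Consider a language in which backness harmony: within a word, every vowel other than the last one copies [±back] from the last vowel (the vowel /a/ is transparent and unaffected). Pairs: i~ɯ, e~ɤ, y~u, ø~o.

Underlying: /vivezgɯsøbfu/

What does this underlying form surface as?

[vɯvɤzgɯsobfu]

/i/ harmonizes with /u/ ([+back]) → [ɯ]
/e/ harmonizes with /u/ ([+back]) → [ɤ]
/ø/ harmonizes with /u/ ([+back]) → [o]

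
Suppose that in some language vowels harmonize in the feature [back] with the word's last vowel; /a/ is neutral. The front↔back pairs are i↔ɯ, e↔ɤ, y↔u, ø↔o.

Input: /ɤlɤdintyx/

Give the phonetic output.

[eledintyx]

/ɤ/ harmonizes with /y/ ([-back]) → [e]
/ɤ/ harmonizes with /y/ ([-back]) → [e]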